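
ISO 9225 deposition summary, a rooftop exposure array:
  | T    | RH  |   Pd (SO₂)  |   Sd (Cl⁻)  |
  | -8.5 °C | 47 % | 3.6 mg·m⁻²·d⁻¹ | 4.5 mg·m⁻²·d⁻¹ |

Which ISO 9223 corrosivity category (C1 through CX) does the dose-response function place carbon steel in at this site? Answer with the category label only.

carbon steel: T≤10 °C ⇒ hinge +0.150·(-8.5−10) = -2.7750
  SO₂ term: 1.77·3.6^0.52·exp(0.02·47-2.7750) = 0.5499
  Cl⁻ term: 0.102·4.5^0.62·exp(0.033·47+0.04·-8.5) = 0.87
  sum: 0.5499 + 0.87 → r_corr = 1.42 μm/a
1.42 μm/a falls in (1.3, 25] for carbon steel → category C2

C2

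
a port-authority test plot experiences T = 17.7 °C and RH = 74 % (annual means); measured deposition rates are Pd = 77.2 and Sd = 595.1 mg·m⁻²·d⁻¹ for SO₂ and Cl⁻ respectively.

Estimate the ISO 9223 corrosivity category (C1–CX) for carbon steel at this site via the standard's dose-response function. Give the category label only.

carbon steel: temperature factor f = -0.054·(7.7) = -0.4158
  SO₂ term: 1.77·77.2^0.52·exp(0.02·74-0.4158) = 49.17
  Sd branch = 0.102·Sd^0.62·e^(0.033·RH+0.04·T) = 125 μm/a
  r_corr = 49.17 + 125 = 174.2 μm/a
ISO 9223 Table 2 (carbon steel): 80 < 174 ≤ 200 μm/a ⇒ C5

C5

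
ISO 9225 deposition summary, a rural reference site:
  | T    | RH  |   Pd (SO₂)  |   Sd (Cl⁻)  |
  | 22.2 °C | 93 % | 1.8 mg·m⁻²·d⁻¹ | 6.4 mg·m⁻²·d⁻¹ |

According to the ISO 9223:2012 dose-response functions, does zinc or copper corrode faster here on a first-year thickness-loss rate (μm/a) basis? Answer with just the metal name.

zinc: f(T) = -0.071·(T−10) [T>10 °C] = -0.8662
  sulphur-dioxide contribution → 0.5066 μm/a
  chloride contribution → 0.7001 μm/a
  ⇒ r_corr(zinc) = 1.207 μm/a
copper: T>10 °C ⇒ hinge -0.080·(22.2−10) = -0.9760
  sulphur-dioxide contribution → 0.562 μm/a
  chloride contribution → 1.428 μm/a
  total first-year rate 1.99 μm/a
Ordering by μm/a: copper (1.99) > zinc (1.21)

copper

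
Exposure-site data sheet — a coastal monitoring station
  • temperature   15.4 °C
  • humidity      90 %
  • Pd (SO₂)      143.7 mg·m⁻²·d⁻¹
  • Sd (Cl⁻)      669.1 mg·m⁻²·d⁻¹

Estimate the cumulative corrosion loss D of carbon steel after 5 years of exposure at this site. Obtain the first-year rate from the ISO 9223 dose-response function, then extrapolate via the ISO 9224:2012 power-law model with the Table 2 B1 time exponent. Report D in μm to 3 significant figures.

carbon steel: T>10 °C ⇒ hinge -0.054·(15.4−10) = -0.2916
  Pd branch = 1.77·Pd^0.52·e^(0.02·RH+f) = 105.9 μm/a
  Sd branch = 0.102·Sd^0.62·e^(0.033·RH+0.04·T) = 207.9 μm/a
  r_corr = 105.9 + 207.9 = 313.8 μm/a
ISO 9224: D(t) = r_corr · t^b with b = 0.523 (carbon steel, B1)
  D(5) = 313.8 × 5^0.523 = 313.8 × 2.32 = 728.1 μm

D(5) = 728 μm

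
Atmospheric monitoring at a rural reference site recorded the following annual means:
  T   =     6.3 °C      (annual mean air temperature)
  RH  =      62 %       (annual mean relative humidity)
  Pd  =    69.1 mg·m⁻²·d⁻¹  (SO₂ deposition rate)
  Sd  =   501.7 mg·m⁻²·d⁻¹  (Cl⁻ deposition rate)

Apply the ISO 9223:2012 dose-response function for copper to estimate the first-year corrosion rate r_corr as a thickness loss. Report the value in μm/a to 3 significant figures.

r_corr = 1.08 μm/a

copper: temperature factor f = +0.126·(-3.7) = -0.4662
  SO₂ term: 0.0053·69.1^0.26·exp(0.059·62-0.4662) = 0.3879
  Cl⁻ term: 0.01025·501.7^0.27·exp(0.036·62+0.049·6.3) = 0.697
  r_corr = 0.3879 + 0.697 = 1.085 μm/a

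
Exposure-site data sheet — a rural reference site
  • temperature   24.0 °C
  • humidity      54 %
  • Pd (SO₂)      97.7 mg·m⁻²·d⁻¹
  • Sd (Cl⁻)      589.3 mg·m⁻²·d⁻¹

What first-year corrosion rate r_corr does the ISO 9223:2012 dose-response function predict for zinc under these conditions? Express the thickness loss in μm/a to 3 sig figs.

r_corr = 8.29 μm/a

zinc: T>10 °C ⇒ hinge -0.071·(24.0−10) = -0.9940
  sulphur-dioxide contribution → 0.4298 μm/a
  chloride contribution → 7.865 μm/a
  total first-year rate 8.295 μm/a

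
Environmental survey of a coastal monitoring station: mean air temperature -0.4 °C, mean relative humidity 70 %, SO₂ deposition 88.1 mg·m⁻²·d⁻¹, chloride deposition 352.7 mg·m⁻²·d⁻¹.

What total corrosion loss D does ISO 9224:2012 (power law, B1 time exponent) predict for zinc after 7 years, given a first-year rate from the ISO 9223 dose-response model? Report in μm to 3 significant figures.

zinc: temperature factor f = +0.038·(-10.4) = -0.3952
  SO₂ term: 0.0129·88.1^0.44·exp(0.046·70-0.3952) = 1.56
  Cl⁻ term: 0.0175·352.7^0.57·exp(0.008·70+0.085·-0.4) = 0.8385
  sum: 1.56 + 0.8385 → r_corr = 2.399 μm/a
ISO 9224: D(t) = r_corr · t^b with b = 0.813 (zinc, B1)
  D(7) = 2.399 × 7^0.813 = 2.399 × 4.865 = 11.67 μm

D(7) = 11.7 μm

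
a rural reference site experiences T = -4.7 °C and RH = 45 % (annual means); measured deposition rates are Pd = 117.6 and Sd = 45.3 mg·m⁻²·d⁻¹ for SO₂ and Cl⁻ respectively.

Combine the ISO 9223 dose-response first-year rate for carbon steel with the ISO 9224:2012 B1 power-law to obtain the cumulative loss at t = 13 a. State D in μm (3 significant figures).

carbon steel: f(T) = +0.150·(T−10) [T≤10 °C] = -2.2050
  sulphur-dioxide contribution → 5.726 μm/a
  chloride contribution → 3.969 μm/a
  total first-year rate 9.695 μm/a
Long-term exponent b (ISO 9224 Table 2, B1) = 0.523
  D(13) = 9.695 × 13^0.523 = 9.695 × 3.825 = 37.08 μm

D(13) = 37.1 μm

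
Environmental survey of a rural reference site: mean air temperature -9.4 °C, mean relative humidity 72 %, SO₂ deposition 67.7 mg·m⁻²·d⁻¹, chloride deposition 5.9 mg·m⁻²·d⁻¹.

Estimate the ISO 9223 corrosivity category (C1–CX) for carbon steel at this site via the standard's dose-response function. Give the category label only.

carbon steel: temperature factor f = +0.150·(-19.4) = -2.9100
  sulphur-dioxide contribution → 3.643 μm/a
  chloride contribution → 2.265 μm/a
  total first-year rate 5.908 μm/a
ISO 9223 Table 2 (carbon steel): 1.3 < 5.91 ≤ 25 μm/a ⇒ C2

C2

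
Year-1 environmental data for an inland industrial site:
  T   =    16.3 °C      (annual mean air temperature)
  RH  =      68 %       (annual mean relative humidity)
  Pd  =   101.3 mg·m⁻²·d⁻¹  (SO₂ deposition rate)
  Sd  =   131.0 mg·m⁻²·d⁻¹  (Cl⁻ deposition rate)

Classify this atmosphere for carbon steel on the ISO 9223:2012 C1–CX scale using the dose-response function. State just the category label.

carbon steel: f(T) = -0.054·(T−10) [T>10 °C] = -0.3402
  sulphur-dioxide contribution → 54.17 μm/a
  chloride contribution → 37.93 μm/a
  ⇒ r_corr(carbon steel) = 92.11 μm/a
92.1 μm/a falls in (80, 200] for carbon steel → category C5

C5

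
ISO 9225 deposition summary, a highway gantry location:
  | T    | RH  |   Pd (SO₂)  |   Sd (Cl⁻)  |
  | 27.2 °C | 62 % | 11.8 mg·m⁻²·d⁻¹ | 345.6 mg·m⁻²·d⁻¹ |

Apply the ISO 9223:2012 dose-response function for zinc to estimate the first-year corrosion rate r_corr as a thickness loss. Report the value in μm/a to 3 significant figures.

zinc: f(T) = -0.071·(T−10) [T>10 °C] = -1.2212
  SO₂ term: 0.0129·11.8^0.44·exp(0.046·62-1.2212) = 0.1952
  Cl⁻ term: 0.0175·345.6^0.57·exp(0.008·62+0.085·27.2) = 8.119
  r_corr = 0.1952 + 8.119 = 8.315 μm/a

r_corr = 8.31 μm/a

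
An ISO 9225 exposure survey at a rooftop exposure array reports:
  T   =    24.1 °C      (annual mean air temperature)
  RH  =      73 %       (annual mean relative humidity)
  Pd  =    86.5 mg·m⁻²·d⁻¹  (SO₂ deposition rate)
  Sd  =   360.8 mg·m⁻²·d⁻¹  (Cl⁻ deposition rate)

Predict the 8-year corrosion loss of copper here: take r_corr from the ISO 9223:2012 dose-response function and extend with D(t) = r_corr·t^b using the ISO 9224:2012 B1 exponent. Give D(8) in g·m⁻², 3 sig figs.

copper: T>10 °C ⇒ hinge -0.080·(24.1−10) = -1.1280
  sulphur-dioxide contribution → 0.406 μm/a
  chloride contribution → 2.267 μm/a
  ⇒ r_corr(copper) = 2.673 μm/a
Long-term exponent b (ISO 9224 Table 2, B1) = 0.667
  D(8) = 2.673 × 8^0.667 = 2.673 × 4.003 = 10.7 μm
  Mass loss = 10.7 μm × 8.96 g/cm³ = 95.85 g·m⁻²

D(8) = 95.9 g·m⁻²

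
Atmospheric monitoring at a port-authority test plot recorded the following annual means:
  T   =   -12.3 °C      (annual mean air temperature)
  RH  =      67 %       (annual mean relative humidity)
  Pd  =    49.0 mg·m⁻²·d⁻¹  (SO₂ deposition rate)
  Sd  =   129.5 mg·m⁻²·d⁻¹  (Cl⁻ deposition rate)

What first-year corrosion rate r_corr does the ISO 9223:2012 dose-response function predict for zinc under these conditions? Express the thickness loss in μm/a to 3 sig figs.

r_corr = 0.836 μm/a

zinc: f(T) = +0.038·(T−10) [T≤10 °C] = -0.8474
  Pd branch = 0.0129·Pd^0.44·e^(0.046·RH+f) = 0.668 μm/a
  Sd branch = 0.0175·Sd^0.57·e^(0.008·RH+0.085·T) = 0.1682 μm/a
  r_corr = 0.668 + 0.1682 = 0.8361 μm/a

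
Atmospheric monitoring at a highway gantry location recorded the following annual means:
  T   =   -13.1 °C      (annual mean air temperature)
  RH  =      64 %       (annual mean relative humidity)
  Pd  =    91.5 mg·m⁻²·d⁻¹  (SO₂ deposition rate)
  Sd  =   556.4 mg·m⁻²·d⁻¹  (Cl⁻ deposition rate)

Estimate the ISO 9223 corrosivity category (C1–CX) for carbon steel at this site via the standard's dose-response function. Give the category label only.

carbon steel: f(T) = +0.150·(T−10) [T≤10 °C] = -3.4650
  sulphur-dioxide contribution → 2.084 μm/a
  chloride contribution → 25.14 μm/a
  total first-year rate 27.23 μm/a
ISO 9223 Table 2 (carbon steel): 25 < 27.2 ≤ 50 μm/a ⇒ C3

C3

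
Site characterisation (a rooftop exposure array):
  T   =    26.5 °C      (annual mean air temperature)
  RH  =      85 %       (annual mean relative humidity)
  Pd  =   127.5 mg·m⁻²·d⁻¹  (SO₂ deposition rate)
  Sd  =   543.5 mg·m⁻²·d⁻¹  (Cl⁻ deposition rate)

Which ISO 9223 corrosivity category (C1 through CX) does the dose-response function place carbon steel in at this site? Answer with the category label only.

carbon steel: f(T) = -0.054·(T−10) [T>10 °C] = -0.8910
  sulphur-dioxide contribution → 49.45 μm/a
  chloride contribution → 241.5 μm/a
  total first-year rate 291 μm/a
291 μm/a falls in (200, 700] for carbon steel → category CX

CX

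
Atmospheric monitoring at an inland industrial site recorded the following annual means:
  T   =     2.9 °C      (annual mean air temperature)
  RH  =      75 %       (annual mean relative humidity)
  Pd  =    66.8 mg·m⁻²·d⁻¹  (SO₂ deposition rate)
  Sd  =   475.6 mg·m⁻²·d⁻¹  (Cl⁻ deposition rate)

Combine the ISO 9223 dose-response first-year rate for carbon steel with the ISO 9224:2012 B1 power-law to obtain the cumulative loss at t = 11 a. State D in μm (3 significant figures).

D(11) = 303 μm

carbon steel: T≤10 °C ⇒ hinge +0.150·(2.9−10) = -1.0650
  Pd branch = 1.77·Pd^0.52·e^(0.02·RH+f) = 24.31 μm/a
  Sd branch = 0.102·Sd^0.62·e^(0.033·RH+0.04·T) = 62.19 μm/a
  r_corr = 24.31 + 62.19 = 86.5 μm/a
Power-law: D(11) = r_corr · 11^0.523
  D(11) = 86.5 × 11^0.523 = 86.5 × 3.505 = 303.2 μm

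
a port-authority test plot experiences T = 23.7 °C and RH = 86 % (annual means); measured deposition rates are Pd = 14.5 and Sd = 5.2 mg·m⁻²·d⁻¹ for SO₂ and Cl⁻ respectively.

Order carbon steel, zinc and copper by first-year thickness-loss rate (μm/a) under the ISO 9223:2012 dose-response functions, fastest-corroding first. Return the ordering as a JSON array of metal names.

carbon steel: temperature factor f = -0.054·(13.7) = -0.7398
  sulphur-dioxide contribution → 18.95 μm/a
  chloride contribution → 12.5 μm/a
  ⇒ r_corr(carbon steel) = 31.44 μm/a
zinc: f(T) = -0.071·(T−10) [T>10 °C] = -0.9727
  sulphur-dioxide contribution → 0.8265 μm/a
  chloride contribution → 0.6681 μm/a
  ⇒ r_corr(zinc) = 1.495 μm/a
copper: T>10 °C ⇒ hinge -0.080·(23.7−10) = -1.0960
  sulphur-dioxide contribution → 0.5674 μm/a
  chloride contribution → 1.13 μm/a
  total first-year rate 1.697 μm/a
Ordering by μm/a: carbon steel (31.4) > copper (1.7) > zinc (1.49)

["carbon steel", "copper", "zinc"]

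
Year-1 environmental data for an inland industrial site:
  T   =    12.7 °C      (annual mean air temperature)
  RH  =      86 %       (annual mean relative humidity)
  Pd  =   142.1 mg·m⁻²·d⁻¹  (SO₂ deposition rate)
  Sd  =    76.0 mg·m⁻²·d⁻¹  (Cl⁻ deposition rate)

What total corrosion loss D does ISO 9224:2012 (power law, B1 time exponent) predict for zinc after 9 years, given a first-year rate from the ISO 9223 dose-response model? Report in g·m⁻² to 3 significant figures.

zinc: T>10 °C ⇒ hinge -0.071·(12.7−10) = -0.1917
  sulphur-dioxide contribution → 4.927 μm/a
  chloride contribution → 1.21 μm/a
  total first-year rate 6.136 μm/a
ISO 9224: D(t) = r_corr · t^b with b = 0.813 (zinc, B1)
  D(9) = 6.136 × 9^0.813 = 6.136 × 5.968 = 36.62 μm
  Mass loss = 36.62 μm × 7.14 g/cm³ = 261.5 g·m⁻²

D(9) = 261 g·m⁻²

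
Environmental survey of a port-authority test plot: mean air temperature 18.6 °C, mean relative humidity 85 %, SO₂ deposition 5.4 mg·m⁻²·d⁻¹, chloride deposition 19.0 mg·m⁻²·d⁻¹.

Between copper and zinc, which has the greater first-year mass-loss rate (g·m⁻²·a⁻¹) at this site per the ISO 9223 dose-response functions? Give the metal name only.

copper

copper: T>10 °C ⇒ hinge -0.080·(18.6−10) = -0.6880
  SO₂ term: 0.0053·5.4^0.26·exp(0.059·85-0.6880) = 0.6221
  Cl⁻ term: 0.01025·19.0^0.27·exp(0.036·85+0.049·18.6) = 1.204
  r_corr = 0.6221 + 1.204 = 1.826 μm/a
  mass loss = 1.826 μm/a × 8.96 g/cm³ = 16.37 g·m⁻²·a⁻¹
zinc: f(T) = -0.071·(T−10) [T>10 °C] = -0.6106
  SO₂ term: 0.0129·5.4^0.44·exp(0.046·85-0.6106) = 0.7341
  Cl⁻ term: 0.0175·19.0^0.57·exp(0.008·85+0.085·18.6) = 0.8992
  r_corr = 0.7341 + 0.8992 = 1.633 μm/a
  mass loss = 1.633 μm/a × 7.14 g/cm³ = 11.66 g·m⁻²·a⁻¹
Ordering by g·m⁻²·a⁻¹: copper (16.4) > zinc (11.7)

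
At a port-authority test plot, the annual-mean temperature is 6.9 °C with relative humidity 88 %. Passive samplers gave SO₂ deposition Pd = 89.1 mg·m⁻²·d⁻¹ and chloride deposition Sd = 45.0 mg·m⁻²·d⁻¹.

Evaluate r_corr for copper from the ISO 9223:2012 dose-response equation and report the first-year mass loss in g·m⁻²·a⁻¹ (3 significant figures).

r_corr = 27.1 g·m⁻²·a⁻¹

copper: f(T) = +0.126·(T−10) [T≤10 °C] = -0.3906
  sulphur-dioxide contribution → 2.072 μm/a
  chloride contribution → 0.9545 μm/a
  ⇒ r_corr(copper) = 3.027 μm/a
Convert to mass loss: 3.027 μm/a × 8.96 g/cm³ = 27.12 g·m⁻²·a⁻¹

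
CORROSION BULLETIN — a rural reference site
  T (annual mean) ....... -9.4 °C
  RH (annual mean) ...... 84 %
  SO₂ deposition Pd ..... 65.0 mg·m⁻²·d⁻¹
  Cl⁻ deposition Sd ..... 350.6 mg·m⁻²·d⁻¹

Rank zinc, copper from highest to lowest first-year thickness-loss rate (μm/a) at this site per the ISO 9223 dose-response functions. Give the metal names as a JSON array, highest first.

["zinc", "copper"]

zinc: T≤10 °C ⇒ hinge +0.038·(-9.4−10) = -0.7372
  sulphur-dioxide contribution → 1.846 μm/a
  chloride contribution → 0.4349 μm/a
  ⇒ r_corr(zinc) = 2.281 μm/a
copper: T≤10 °C ⇒ hinge +0.126·(-9.4−10) = -2.4444
  sulphur-dioxide contribution → 0.1934 μm/a
  chloride contribution → 0.6473 μm/a
  ⇒ r_corr(copper) = 0.8407 μm/a
Ordering by μm/a: zinc (2.28) > copper (0.841)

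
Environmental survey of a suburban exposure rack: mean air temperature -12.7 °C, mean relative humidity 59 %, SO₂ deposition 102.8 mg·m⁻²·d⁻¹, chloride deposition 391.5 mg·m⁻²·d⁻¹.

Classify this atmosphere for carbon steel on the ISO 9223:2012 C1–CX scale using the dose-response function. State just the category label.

carbon steel: temperature factor f = +0.150·(-22.7) = -3.4050
  Pd branch = 1.77·Pd^0.52·e^(0.02·RH+f) = 2.128 μm/a
  Cl⁻ term: 0.102·391.5^0.62·exp(0.033·59+0.04·-12.7) = 17.42
  sum: 2.128 + 17.42 → r_corr = 19.55 μm/a
19.5 μm/a falls in (1.3, 25] for carbon steel → category C2

C2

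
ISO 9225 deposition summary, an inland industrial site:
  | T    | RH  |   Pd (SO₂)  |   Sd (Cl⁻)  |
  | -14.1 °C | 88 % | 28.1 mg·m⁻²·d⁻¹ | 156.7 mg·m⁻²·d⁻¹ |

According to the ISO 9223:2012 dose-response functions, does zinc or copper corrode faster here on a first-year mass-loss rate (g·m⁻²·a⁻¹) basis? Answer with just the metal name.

zinc

zinc: temperature factor f = +0.038·(-24.1) = -0.9158
  sulphur-dioxide contribution → 1.283 μm/a
  chloride contribution → 0.1903 μm/a
  ⇒ r_corr(zinc) = 1.474 μm/a
  mass loss = 1.474 μm/a × 7.14 g/cm³ = 10.52 g·m⁻²·a⁻¹
copper: f(T) = +0.126·(T−10) [T≤10 °C] = -3.0366
  sulphur-dioxide contribution → 0.1089 μm/a
  chloride contribution → 0.4777 μm/a
  total first-year rate 0.5866 μm/a
  mass loss = 0.5866 μm/a × 8.96 g/cm³ = 5.256 g·m⁻²·a⁻¹
Ordering by g·m⁻²·a⁻¹: zinc (10.5) > copper (5.26)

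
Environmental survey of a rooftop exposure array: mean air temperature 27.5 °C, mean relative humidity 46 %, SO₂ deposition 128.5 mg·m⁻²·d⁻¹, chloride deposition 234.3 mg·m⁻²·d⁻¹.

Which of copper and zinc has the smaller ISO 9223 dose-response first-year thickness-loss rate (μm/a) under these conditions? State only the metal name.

copper

copper: T>10 °C ⇒ hinge -0.080·(27.5−10) = -1.4000
  Pd branch = 0.0053·Pd^0.26·e^(0.059·RH+f) = 0.0697 μm/a
  Cl⁻ term: 0.01025·234.3^0.27·exp(0.036·46+0.049·27.5) = 0.9015
  sum: 0.0697 + 0.9015 → r_corr = 0.9712 μm/a
zinc: f(T) = -0.071·(T−10) [T>10 °C] = -1.2425
  Pd branch = 0.0129·Pd^0.44·e^(0.046·RH+f) = 0.2617 μm/a
  Cl⁻ term: 0.0175·234.3^0.57·exp(0.008·46+0.085·27.5) = 5.872
  r_corr = 0.2617 + 5.872 = 6.134 μm/a
Ordering by μm/a: zinc (6.13) > copper (0.971)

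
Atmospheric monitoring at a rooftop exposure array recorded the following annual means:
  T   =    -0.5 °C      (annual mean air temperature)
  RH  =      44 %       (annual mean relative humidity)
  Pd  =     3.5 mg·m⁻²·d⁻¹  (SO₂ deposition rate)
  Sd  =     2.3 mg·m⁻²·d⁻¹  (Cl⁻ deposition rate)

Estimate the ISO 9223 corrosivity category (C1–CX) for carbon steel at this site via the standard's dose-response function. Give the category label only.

C2

carbon steel: temperature factor f = +0.150·(-10.5) = -1.5750
  sulphur-dioxide contribution → 1.695 μm/a
  chloride contribution → 0.7158 μm/a
  total first-year rate 2.41 μm/a
2.41 μm/a falls in (1.3, 25] for carbon steel → category C2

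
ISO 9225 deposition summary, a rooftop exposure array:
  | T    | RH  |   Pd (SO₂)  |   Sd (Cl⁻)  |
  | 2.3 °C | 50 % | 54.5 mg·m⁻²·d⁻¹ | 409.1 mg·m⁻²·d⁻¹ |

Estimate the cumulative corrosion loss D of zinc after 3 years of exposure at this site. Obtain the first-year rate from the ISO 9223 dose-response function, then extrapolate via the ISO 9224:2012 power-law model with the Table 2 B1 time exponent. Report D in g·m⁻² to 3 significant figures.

zinc: T≤10 °C ⇒ hinge +0.038·(2.3−10) = -0.2926
  sulphur-dioxide contribution → 0.5577 μm/a
  chloride contribution → 0.9781 μm/a
  total first-year rate 1.536 μm/a
Long-term exponent b (ISO 9224 Table 2, B1) = 0.813
  D(3) = 1.536 × 3^0.813 = 1.536 × 2.443 = 3.752 μm
  Mass loss = 3.752 μm × 7.14 g/cm³ = 26.79 g·m⁻²

D(3) = 26.8 g·m⁻²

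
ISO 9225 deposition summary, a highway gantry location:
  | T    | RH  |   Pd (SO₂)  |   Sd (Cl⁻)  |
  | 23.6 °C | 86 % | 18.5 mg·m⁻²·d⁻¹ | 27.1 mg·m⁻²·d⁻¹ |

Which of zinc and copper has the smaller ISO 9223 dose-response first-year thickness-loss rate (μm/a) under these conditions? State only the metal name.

copper

zinc: T>10 °C ⇒ hinge -0.071·(23.6−10) = -0.9656
  SO₂ term: 0.0129·18.5^0.44·exp(0.046·86-0.9656) = 0.9265
  Cl⁻ term: 0.0175·27.1^0.57·exp(0.008·86+0.085·23.6) = 1.698
  sum: 0.9265 + 1.698 → r_corr = 2.624 μm/a
copper: f(T) = -0.080·(T−10) [T>10 °C] = -1.0880
  SO₂ term: 0.0053·18.5^0.26·exp(0.059·86-1.0880) = 0.6093
  Cl⁻ term: 0.01025·27.1^0.27·exp(0.036·86+0.049·23.6) = 1.756
  r_corr = 0.6093 + 1.756 = 2.365 μm/a
Ordering by μm/a: zinc (2.62) > copper (2.36)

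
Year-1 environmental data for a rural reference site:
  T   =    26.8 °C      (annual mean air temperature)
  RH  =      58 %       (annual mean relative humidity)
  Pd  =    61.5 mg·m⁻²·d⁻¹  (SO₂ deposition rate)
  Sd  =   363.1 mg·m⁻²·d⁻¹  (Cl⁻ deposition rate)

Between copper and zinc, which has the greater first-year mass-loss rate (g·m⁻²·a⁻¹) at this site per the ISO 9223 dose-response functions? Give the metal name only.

copper: T>10 °C ⇒ hinge -0.080·(26.8−10) = -1.3440
  SO₂ term: 0.0053·61.5^0.26·exp(0.059·58-1.3440) = 0.1236
  Sd branch = 0.01025·Sd^0.27·e^(0.036·RH+0.049·T) = 1.51 μm/a
  r_corr = 0.1236 + 1.51 = 1.634 μm/a
  mass loss = 1.634 μm/a × 8.96 g/cm³ = 14.64 g·m⁻²·a⁻¹
zinc: temperature factor f = -0.071·(16.8) = -1.1928
  SO₂ term: 0.0129·61.5^0.44·exp(0.046·58-1.1928) = 0.3454
  Cl⁻ term: 0.0175·363.1^0.57·exp(0.008·58+0.085·26.8) = 7.818
  sum: 0.3454 + 7.818 → r_corr = 8.163 μm/a
  mass loss = 8.163 μm/a × 7.14 g/cm³ = 58.29 g·m⁻²·a⁻¹
Ordering by g·m⁻²·a⁻¹: zinc (58.3) > copper (14.6)

zinc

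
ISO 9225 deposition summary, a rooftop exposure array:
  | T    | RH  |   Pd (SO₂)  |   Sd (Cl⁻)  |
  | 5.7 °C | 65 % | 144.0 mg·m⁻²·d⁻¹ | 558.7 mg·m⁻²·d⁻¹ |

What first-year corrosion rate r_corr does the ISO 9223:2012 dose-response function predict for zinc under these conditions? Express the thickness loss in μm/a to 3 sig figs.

r_corr = 3.70 μm/a

zinc: f(T) = +0.038·(T−10) [T≤10 °C] = -0.1634
  Pd branch = 0.0129·Pd^0.44·e^(0.046·RH+f) = 1.94 μm/a
  Cl⁻ term: 0.0175·558.7^0.57·exp(0.008·65+0.085·5.7) = 1.759
  r_corr = 1.94 + 1.759 = 3.699 μm/a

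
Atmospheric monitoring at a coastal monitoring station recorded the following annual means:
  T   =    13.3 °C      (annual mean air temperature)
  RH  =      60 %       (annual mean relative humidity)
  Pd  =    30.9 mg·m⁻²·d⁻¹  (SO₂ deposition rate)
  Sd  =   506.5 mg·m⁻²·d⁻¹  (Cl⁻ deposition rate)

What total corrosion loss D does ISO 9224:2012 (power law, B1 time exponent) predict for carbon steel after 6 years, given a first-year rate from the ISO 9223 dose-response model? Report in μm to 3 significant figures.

carbon steel: temperature factor f = -0.054·(3.3) = -0.1782
  SO₂ term: 1.77·30.9^0.52·exp(0.02·60-0.1782) = 29.28
  Cl⁻ term: 0.102·506.5^0.62·exp(0.033·60+0.04·13.3) = 59.76
  r_corr = 29.28 + 59.76 = 89.03 μm/a
Power-law: D(6) = r_corr · 6^0.523
  D(6) = 89.03 × 6^0.523 = 89.03 × 2.553 = 227.3 μm

D(6) = 227 μm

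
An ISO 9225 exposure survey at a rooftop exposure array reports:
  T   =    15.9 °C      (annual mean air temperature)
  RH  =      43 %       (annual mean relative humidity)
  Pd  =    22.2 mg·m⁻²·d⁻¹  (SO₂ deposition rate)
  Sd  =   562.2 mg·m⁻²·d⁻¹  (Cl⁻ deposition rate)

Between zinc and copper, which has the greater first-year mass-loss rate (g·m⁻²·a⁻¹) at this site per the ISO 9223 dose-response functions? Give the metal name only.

zinc

zinc: temperature factor f = -0.071·(5.9) = -0.4189
  SO₂ term: 0.0129·22.2^0.44·exp(0.046·43-0.4189) = 0.2399
  Sd branch = 0.0175·Sd^0.57·e^(0.008·RH+0.085·T) = 3.522 μm/a
  sum: 0.2399 + 3.522 → r_corr = 3.762 μm/a
  mass loss = 3.762 μm/a × 7.14 g/cm³ = 26.86 g·m⁻²·a⁻¹
copper: T>10 °C ⇒ hinge -0.080·(15.9−10) = -0.4720
  Pd branch = 0.0053·Pd^0.26·e^(0.059·RH+f) = 0.09357 μm/a
  Cl⁻ term: 0.01025·562.2^0.27·exp(0.036·43+0.049·15.9) = 0.5806
  r_corr = 0.09357 + 0.5806 = 0.6741 μm/a
  mass loss = 0.6741 μm/a × 8.96 g/cm³ = 6.04 g·m⁻²·a⁻¹
Ordering by g·m⁻²·a⁻¹: zinc (26.9) > copper (6.04)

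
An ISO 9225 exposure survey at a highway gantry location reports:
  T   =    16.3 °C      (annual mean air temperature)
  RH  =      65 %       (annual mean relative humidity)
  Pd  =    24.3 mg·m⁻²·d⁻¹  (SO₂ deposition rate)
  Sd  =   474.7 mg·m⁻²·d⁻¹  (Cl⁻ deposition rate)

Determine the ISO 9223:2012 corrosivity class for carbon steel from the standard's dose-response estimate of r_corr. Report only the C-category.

carbon steel: T>10 °C ⇒ hinge -0.054·(16.3−10) = -0.3402
  sulphur-dioxide contribution → 24.28 μm/a
  chloride contribution → 76.33 μm/a
  total first-year rate 100.6 μm/a
101 μm/a falls in (80, 200] for carbon steel → category C5

C5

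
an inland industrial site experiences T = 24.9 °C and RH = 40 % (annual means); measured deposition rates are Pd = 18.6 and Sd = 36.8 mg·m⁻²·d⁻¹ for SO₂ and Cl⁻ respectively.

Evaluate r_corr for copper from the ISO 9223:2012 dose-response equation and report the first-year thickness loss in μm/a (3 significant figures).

r_corr = 0.424 μm/a

copper: T>10 °C ⇒ hinge -0.080·(24.9−10) = -1.1920
  Pd branch = 0.0053·Pd^0.26·e^(0.059·RH+f) = 0.03644 μm/a
  Cl⁻ term: 0.01025·36.8^0.27·exp(0.036·40+0.049·24.9) = 0.3879
  r_corr = 0.03644 + 0.3879 = 0.4244 μm/a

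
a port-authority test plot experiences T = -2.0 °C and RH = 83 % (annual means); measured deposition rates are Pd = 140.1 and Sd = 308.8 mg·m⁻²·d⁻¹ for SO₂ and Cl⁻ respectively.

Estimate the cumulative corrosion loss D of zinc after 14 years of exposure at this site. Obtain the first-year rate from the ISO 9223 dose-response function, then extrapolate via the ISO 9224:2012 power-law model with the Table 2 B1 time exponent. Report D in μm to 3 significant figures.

D(14) = 34.4 μm

zinc: temperature factor f = +0.038·(-12.0) = -0.4560
  SO₂ term: 0.0129·140.1^0.44·exp(0.046·83-0.4560) = 3.274
  Sd branch = 0.0175·Sd^0.57·e^(0.008·RH+0.085·T) = 0.7528 μm/a
  sum: 3.274 + 0.7528 → r_corr = 4.027 μm/a
Power-law: D(14) = r_corr · 14^0.813
  D(14) = 4.027 × 14^0.813 = 4.027 × 8.547 = 34.42 μm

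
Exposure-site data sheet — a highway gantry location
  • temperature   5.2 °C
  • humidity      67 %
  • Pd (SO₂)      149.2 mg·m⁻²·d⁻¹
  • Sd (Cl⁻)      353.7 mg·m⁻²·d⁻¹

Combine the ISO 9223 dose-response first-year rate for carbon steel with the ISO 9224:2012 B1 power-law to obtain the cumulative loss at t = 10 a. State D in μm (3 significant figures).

D(10) = 293 μm

carbon steel: T≤10 °C ⇒ hinge +0.150·(5.2−10) = -0.7200
  SO₂ term: 1.77·149.2^0.52·exp(0.02·67-0.7200) = 44.42
  Sd branch = 0.102·Sd^0.62·e^(0.033·RH+0.04·T) = 43.58 μm/a
  r_corr = 44.42 + 43.58 = 88 μm/a
ISO 9224: D(t) = r_corr · t^b with b = 0.523 (carbon steel, B1)
  D(10) = 88 × 10^0.523 = 88 × 3.334 = 293.4 μm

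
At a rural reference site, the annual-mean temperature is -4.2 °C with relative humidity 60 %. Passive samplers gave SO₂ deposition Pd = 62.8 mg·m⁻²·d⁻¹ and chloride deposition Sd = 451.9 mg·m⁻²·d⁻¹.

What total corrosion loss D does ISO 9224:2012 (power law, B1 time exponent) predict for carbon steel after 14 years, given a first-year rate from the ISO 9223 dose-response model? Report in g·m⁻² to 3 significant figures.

carbon steel: temperature factor f = +0.150·(-14.2) = -2.1300
  sulphur-dioxide contribution → 6.012 μm/a
  chloride contribution → 27.65 μm/a
  total first-year rate 33.66 μm/a
Long-term exponent b (ISO 9224 Table 2, B1) = 0.523
  D(14) = 33.66 × 14^0.523 = 33.66 × 3.976 = 133.8 μm
  Mass loss = 133.8 μm × 7.85 g/cm³ = 1051 g·m⁻²

D(14) = 1.05e+03 g·m⁻²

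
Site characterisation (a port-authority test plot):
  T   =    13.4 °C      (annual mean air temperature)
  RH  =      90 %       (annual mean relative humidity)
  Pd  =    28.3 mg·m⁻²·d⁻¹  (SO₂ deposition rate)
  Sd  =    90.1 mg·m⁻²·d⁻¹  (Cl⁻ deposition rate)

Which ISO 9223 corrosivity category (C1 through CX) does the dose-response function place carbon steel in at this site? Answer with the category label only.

C5

carbon steel: f(T) = -0.054·(T−10) [T>10 °C] = -0.1836
  sulphur-dioxide contribution → 50.69 μm/a
  chloride contribution → 55.36 μm/a
  total first-year rate 106 μm/a
Category bounds: 80…200 μm/a bracket r_corr ⇒ C5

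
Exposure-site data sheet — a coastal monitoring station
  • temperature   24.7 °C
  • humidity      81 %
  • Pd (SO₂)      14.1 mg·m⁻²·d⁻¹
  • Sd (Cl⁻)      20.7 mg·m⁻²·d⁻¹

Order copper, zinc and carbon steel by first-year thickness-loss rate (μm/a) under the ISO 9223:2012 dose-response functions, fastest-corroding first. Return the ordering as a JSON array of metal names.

copper: f(T) = -0.080·(T−10) [T>10 °C] = -1.1760
  SO₂ term: 0.0053·14.1^0.26·exp(0.059·81-1.1760) = 0.3871
  Cl⁻ term: 0.01025·20.7^0.27·exp(0.036·81+0.049·24.7) = 1.439
  sum: 0.3871 + 1.439 → r_corr = 1.826 μm/a
zinc: temperature factor f = -0.071·(14.7) = -1.0437
  SO₂ term: 0.0129·14.1^0.44·exp(0.046·81-1.0437) = 0.6042
  Sd branch = 0.0175·Sd^0.57·e^(0.008·RH+0.085·T) = 1.536 μm/a
  r_corr = 0.6042 + 1.536 = 2.14 μm/a
carbon steel: T>10 °C ⇒ hinge -0.054·(24.7−10) = -0.7938
  SO₂ term: 1.77·14.1^0.52·exp(0.02·81-0.7938) = 16.01
  Cl⁻ term: 0.102·20.7^0.62·exp(0.033·81+0.04·24.7) = 25.97
  sum: 16.01 + 25.97 → r_corr = 41.98 μm/a
Ordering by μm/a: carbon steel (42) > zinc (2.14) > copper (1.83)

["carbon steel", "zinc", "copper"]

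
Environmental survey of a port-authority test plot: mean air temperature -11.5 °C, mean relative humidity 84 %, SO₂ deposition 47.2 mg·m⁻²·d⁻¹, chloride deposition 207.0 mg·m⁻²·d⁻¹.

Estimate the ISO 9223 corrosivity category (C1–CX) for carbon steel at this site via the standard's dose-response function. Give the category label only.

C3

carbon steel: f(T) = +0.150·(T−10) [T≤10 °C] = -3.2250
  sulphur-dioxide contribution → 2.802 μm/a
  chloride contribution → 28.09 μm/a
  total first-year rate 30.89 μm/a
ISO 9223 Table 2 (carbon steel): 25 < 30.9 ≤ 50 μm/a ⇒ C3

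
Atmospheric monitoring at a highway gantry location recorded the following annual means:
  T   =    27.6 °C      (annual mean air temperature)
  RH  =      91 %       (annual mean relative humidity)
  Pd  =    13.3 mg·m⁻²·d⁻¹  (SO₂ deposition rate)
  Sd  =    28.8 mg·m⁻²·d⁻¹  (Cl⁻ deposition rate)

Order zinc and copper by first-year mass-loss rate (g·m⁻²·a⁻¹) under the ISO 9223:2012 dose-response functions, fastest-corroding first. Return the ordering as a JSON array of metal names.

["copper", "zinc"]

zinc: T>10 °C ⇒ hinge -0.071·(27.6−10) = -1.2496
  Pd branch = 0.0129·Pd^0.44·e^(0.046·RH+f) = 0.7592 μm/a
  Sd branch = 0.0175·Sd^0.57·e^(0.008·RH+0.085·T) = 2.57 μm/a
  sum: 0.7592 + 2.57 → r_corr = 3.329 μm/a
  mass loss = 3.329 μm/a × 7.14 g/cm³ = 23.77 g·m⁻²·a⁻¹
copper: f(T) = -0.080·(T−10) [T>10 °C] = -1.4080
  Pd branch = 0.0053·Pd^0.26·e^(0.059·RH+f) = 0.5454 μm/a
  Cl⁻ term: 0.01025·28.8^0.27·exp(0.036·91+0.049·27.6) = 2.599
  r_corr = 0.5454 + 2.599 = 3.145 μm/a
  mass loss = 3.145 μm/a × 8.96 g/cm³ = 28.18 g·m⁻²·a⁻¹
Ordering by g·m⁻²·a⁻¹: copper (28.2) > zinc (23.8)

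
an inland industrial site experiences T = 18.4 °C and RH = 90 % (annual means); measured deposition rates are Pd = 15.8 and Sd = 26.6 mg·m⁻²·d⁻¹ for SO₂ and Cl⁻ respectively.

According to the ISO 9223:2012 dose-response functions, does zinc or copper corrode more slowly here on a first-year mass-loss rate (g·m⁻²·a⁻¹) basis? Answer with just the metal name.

zinc

zinc: temperature factor f = -0.071·(8.4) = -0.5964
  Pd branch = 0.0129·Pd^0.44·e^(0.046·RH+f) = 1.503 μm/a
  Sd branch = 0.0175·Sd^0.57·e^(0.008·RH+0.085·T) = 1.115 μm/a
  sum: 1.503 + 1.115 → r_corr = 2.618 μm/a
  mass loss = 2.618 μm/a × 7.14 g/cm³ = 18.69 g·m⁻²·a⁻¹
copper: f(T) = -0.080·(T−10) [T>10 °C] = -0.6720
  SO₂ term: 0.0053·15.8^0.26·exp(0.059·90-0.6720) = 1.122
  Cl⁻ term: 0.01025·26.6^0.27·exp(0.036·90+0.049·18.4) = 1.564
  sum: 1.122 + 1.564 → r_corr = 2.686 μm/a
  mass loss = 2.686 μm/a × 8.96 g/cm³ = 24.07 g·m⁻²·a⁻¹
Ordering by g·m⁻²·a⁻¹: copper (24.1) > zinc (18.7)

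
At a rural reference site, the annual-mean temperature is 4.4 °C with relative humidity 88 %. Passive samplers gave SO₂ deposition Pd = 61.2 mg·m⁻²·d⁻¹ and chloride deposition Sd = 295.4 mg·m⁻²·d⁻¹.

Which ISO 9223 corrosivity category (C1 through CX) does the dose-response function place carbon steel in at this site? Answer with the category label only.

carbon steel: temperature factor f = +0.150·(-5.6) = -0.8400
  Pd branch = 1.77·Pd^0.52·e^(0.02·RH+f) = 37.73 μm/a
  Cl⁻ term: 0.102·295.4^0.62·exp(0.033·88+0.04·4.4) = 75.49
  r_corr = 37.73 + 75.49 = 113.2 μm/a
ISO 9223 Table 2 (carbon steel): 80 < 113 ≤ 200 μm/a ⇒ C5

C5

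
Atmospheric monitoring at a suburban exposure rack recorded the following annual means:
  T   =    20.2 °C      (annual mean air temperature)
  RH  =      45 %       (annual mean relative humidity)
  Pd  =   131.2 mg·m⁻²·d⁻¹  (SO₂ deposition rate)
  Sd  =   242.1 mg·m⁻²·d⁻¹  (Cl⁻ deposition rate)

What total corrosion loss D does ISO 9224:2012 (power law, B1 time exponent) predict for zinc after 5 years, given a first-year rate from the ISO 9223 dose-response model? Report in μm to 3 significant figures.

zinc: temperature factor f = -0.071·(10.2) = -0.7242
  Pd branch = 0.0129·Pd^0.44·e^(0.046·RH+f) = 0.4236 μm/a
  Cl⁻ term: 0.0175·242.1^0.57·exp(0.008·45+0.085·20.2) = 3.191
  r_corr = 0.4236 + 3.191 = 3.615 μm/a
Long-term exponent b (ISO 9224 Table 2, B1) = 0.813
  D(5) = 3.615 × 5^0.813 = 3.615 × 3.701 = 13.38 μm

D(5) = 13.4 μm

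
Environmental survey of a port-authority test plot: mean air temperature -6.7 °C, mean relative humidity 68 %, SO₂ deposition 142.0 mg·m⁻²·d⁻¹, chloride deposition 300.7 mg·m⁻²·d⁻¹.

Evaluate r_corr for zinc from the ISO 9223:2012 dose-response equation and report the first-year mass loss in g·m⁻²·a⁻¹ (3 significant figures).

r_corr = 13.0 g·m⁻²·a⁻¹

zinc: temperature factor f = +0.038·(-16.7) = -0.6346
  SO₂ term: 0.0129·142.0^0.44·exp(0.046·68-0.6346) = 1.382
  Cl⁻ term: 0.0175·300.7^0.57·exp(0.008·68+0.085·-6.7) = 0.4411
  r_corr = 1.382 + 0.4411 = 1.823 μm/a
Convert to mass loss: 1.823 μm/a × 7.14 g/cm³ = 13.02 g·m⁻²·a⁻¹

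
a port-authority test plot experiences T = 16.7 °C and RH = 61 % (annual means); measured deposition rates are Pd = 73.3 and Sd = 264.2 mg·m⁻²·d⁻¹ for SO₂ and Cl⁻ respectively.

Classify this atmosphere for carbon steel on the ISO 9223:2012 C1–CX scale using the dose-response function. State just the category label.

carbon steel: temperature factor f = -0.054·(6.7) = -0.3618
  Pd branch = 1.77·Pd^0.52·e^(0.02·RH+f) = 38.95 μm/a
  Sd branch = 0.102·Sd^0.62·e^(0.033·RH+0.04·T) = 47.27 μm/a
  r_corr = 38.95 + 47.27 = 86.22 μm/a
86.2 μm/a falls in (80, 200] for carbon steel → category C5

C5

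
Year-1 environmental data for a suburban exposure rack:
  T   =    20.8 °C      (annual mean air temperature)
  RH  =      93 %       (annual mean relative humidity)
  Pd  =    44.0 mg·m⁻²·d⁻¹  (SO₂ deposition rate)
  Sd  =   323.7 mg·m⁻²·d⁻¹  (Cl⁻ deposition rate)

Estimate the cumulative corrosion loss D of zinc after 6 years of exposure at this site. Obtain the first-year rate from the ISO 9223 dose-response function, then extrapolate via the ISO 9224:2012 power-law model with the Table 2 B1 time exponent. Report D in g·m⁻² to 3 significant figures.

zinc: T>10 °C ⇒ hinge -0.071·(20.8−10) = -0.7668
  SO₂ term: 0.0129·44.0^0.44·exp(0.046·93-0.7668) = 2.284
  Cl⁻ term: 0.0175·323.7^0.57·exp(0.008·93+0.085·20.8) = 5.818
  sum: 2.284 + 5.818 → r_corr = 8.101 μm/a
Long-term exponent b (ISO 9224 Table 2, B1) = 0.813
  D(6) = 8.101 × 6^0.813 = 8.101 × 4.292 = 34.77 μm
  Mass loss = 34.77 μm × 7.14 g/cm³ = 248.3 g·m⁻²

D(6) = 248 g·m⁻²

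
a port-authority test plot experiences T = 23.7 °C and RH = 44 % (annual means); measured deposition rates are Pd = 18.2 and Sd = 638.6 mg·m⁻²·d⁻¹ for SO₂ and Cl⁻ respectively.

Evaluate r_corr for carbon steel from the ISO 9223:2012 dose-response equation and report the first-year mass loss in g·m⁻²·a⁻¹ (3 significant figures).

r_corr = 556 g·m⁻²·a⁻¹

carbon steel: temperature factor f = -0.054·(13.7) = -0.7398
  SO₂ term: 1.77·18.2^0.52·exp(0.02·44-0.7398) = 9.207
  Sd branch = 0.102·Sd^0.62·e^(0.033·RH+0.04·T) = 61.68 μm/a
  r_corr = 9.207 + 61.68 = 70.89 μm/a
Convert to mass loss: 70.89 μm/a × 7.85 g/cm³ = 556.5 g·m⁻²·a⁻¹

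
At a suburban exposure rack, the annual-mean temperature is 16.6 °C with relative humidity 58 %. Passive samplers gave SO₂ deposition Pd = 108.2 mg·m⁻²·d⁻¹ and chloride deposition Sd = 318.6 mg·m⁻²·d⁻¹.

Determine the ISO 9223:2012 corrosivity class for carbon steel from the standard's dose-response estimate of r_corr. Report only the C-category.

C5

carbon steel: temperature factor f = -0.054·(6.6) = -0.3564
  sulphur-dioxide contribution → 45.16 μm/a
  chloride contribution → 47.89 μm/a
  ⇒ r_corr(carbon steel) = 93.05 μm/a
ISO 9223 Table 2 (carbon steel): 80 < 93 ≤ 200 μm/a ⇒ C5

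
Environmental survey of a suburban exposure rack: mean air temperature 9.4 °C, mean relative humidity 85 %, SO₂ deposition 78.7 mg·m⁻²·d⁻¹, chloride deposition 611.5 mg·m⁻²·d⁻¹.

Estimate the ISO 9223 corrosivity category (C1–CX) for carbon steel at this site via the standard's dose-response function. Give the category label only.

carbon steel: f(T) = +0.150·(T−10) [T≤10 °C] = -0.0900
  SO₂ term: 1.77·78.7^0.52·exp(0.02·85-0.0900) = 85.72
  Cl⁻ term: 0.102·611.5^0.62·exp(0.033·85+0.04·9.4) = 131.1
  r_corr = 85.72 + 131.1 = 216.8 μm/a
217 μm/a falls in (200, 700] for carbon steel → category CX

CX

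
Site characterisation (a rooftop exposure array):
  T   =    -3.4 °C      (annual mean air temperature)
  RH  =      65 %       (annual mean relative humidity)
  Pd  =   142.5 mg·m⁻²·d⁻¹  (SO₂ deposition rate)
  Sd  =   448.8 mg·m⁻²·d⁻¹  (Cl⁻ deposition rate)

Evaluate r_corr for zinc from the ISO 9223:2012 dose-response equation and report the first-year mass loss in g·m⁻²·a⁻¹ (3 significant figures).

zinc: temperature factor f = +0.038·(-13.4) = -0.5092
  Pd branch = 0.0129·Pd^0.44·e^(0.046·RH+f) = 1.367 μm/a
  Cl⁻ term: 0.0175·448.8^0.57·exp(0.008·65+0.085·-3.4) = 0.7162
  sum: 1.367 + 0.7162 → r_corr = 2.083 μm/a
Convert to mass loss: 2.083 μm/a × 7.14 g/cm³ = 14.87 g·m⁻²·a⁻¹

r_corr = 14.9 g·m⁻²·a⁻¹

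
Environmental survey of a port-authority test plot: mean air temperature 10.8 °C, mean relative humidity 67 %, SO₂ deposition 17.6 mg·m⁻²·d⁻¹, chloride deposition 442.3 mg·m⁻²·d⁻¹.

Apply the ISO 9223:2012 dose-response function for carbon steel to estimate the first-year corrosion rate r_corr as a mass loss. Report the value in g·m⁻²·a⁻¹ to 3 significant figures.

carbon steel: T>10 °C ⇒ hinge -0.054·(10.8−10) = -0.0432
  SO₂ term: 1.77·17.6^0.52·exp(0.02·67-0.0432) = 28.76
  Cl⁻ term: 0.102·442.3^0.62·exp(0.033·67+0.04·10.8) = 62.63
  r_corr = 28.76 + 62.63 = 91.39 μm/a
Convert to mass loss: 91.39 μm/a × 7.85 g/cm³ = 717.4 g·m⁻²·a⁻¹

r_corr = 717 g·m⁻²·a⁻¹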